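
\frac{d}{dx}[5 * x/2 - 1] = 5/2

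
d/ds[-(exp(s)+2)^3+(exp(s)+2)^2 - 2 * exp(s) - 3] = -3*exp(3*s) - 10*exp(2*s) - 10*exp(s)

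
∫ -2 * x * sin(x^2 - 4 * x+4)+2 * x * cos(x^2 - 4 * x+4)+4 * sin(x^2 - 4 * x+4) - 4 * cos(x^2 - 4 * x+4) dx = sin((x - 2)^2) + cos((x - 2)^2) + C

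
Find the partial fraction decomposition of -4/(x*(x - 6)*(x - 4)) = 1/(2*(x - 4)) - 1/(3*(x - 6)) - 1/(6*x)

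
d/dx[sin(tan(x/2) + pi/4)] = cos(tan(x/2) + pi/4)/(2*cos(x/2)^2)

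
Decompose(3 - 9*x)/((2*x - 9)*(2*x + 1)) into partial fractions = -3/(4*(2*x + 1)) - 15/(4*(2*x - 9))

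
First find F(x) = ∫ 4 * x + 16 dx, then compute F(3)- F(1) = 48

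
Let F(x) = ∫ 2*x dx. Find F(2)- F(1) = 3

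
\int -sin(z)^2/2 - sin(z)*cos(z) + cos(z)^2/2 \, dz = sqrt(2)*sin(2*z + pi/4)/4 + C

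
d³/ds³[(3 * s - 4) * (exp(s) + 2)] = 3*s*exp(s) + 5*exp(s)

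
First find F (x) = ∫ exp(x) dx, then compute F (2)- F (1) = -E + exp(2)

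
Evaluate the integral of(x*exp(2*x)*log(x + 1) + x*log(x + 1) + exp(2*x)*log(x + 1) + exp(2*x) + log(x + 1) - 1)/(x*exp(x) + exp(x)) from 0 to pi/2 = (-exp(-pi/2) + exp(pi/2))*log(1 + pi/2)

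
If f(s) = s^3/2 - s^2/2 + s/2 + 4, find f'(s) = 3*s^2/2 - s + 1/2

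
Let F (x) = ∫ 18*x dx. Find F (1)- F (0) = 9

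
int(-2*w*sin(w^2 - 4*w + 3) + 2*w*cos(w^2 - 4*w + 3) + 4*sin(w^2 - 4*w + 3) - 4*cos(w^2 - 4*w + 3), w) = sin((w - 2)^2 - 1) + cos((w - 2)^2 - 1) + C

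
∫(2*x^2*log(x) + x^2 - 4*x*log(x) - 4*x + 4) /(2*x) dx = (x - 2)^2*log(x)/2 + C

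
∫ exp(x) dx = exp(x) + C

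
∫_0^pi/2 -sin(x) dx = -1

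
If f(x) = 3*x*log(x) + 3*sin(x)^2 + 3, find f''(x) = (-12*x*sin(x)^2 + 6*x + 3)/x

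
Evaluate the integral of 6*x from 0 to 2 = 12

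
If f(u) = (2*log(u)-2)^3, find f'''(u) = (48*log(u)^2 - 240*log(u) + 240)/u^3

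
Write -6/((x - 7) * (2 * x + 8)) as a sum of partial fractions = 3/(11*(x + 4)) - 3/(11*(x - 7))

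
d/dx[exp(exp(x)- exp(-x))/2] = (exp(exp(x) - exp(-x)) + exp(2*x + exp(x) - exp(-x)))*exp(-x)/2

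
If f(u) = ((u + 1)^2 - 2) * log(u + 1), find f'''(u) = (2*u^2 + 4*u - 2)/(u^3 + 3*u^2 + 3*u + 1)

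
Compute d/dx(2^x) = 2^x*log(2)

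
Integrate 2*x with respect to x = x^2 + C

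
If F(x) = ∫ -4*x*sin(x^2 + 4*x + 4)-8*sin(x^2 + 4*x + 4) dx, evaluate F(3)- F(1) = -2*cos(9) + 2*cos(25)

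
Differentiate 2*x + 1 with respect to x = 2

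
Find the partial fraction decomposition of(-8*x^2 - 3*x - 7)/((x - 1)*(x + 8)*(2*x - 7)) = -462/(115*(2*x - 7)) - 55/(23*(x + 8)) + 2/(5*(x - 1))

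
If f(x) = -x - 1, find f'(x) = -1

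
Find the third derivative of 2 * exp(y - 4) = 2*exp(y - 4)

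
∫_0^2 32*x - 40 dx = -16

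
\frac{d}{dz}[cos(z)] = -sin(z)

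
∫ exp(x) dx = exp(x) + C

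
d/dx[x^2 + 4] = 2*x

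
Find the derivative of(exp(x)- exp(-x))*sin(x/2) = (2*exp(2*x)*sin(x/2) + exp(2*x)*cos(x/2) + 2*sin(x/2) - cos(x/2))*exp(-x)/2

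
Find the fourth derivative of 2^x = 2^x*log(2)^4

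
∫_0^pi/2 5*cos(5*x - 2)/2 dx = cos(2)/2 + sin(2)/2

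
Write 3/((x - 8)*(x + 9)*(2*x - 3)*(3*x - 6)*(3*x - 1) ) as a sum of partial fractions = -81/(22540*(3*x - 1)) + 16/(1911*(2*x - 3)) + 1/(109956*(x + 9)) - 1/(330*(x - 2)) + 1/(30498*(x - 8))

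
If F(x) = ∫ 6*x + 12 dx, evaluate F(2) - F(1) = 21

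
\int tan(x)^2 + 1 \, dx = tan(x) + C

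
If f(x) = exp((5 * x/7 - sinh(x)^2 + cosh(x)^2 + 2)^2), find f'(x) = 10*(5*x + 21)*exp(9)*exp(30*x/7)*exp(25*x^2/49)/49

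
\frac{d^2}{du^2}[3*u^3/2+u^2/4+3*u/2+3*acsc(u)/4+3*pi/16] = (36*u^6 + 2*u^5 - 72*u^4 - 4*u^3 + 6*u^2*sqrt(1 - 1/u^2) + 36*u^2 + 2*u - 3*sqrt(1 - 1/u^2))/(4*u^5 - 8*u^3 + 4*u)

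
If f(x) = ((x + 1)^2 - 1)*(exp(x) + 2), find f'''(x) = x^2*exp(x) + 8*x*exp(x) + 12*exp(x)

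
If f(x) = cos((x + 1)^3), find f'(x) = -3*(x + 1)^2*sin(x^3 + 3*x^2 + 3*x + 1)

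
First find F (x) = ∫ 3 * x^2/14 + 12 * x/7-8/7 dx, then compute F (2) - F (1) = 27/14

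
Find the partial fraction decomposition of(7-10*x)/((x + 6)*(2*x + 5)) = 64/(7*(2*x + 5)) - 67/(7*(x + 6))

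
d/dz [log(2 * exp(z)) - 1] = 1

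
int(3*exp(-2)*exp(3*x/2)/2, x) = exp(3*x/2 - 2) + C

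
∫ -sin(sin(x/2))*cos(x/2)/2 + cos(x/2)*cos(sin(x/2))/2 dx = sqrt(2)*sin(sin(x/2) + pi/4) + C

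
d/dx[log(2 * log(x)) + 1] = 1/(x*log(x))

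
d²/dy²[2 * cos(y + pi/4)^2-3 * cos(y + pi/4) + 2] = 4*sin(2*y) + 3*cos(y + pi/4)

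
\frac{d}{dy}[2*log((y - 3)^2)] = 4/(y - 3)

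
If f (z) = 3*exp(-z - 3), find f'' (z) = 3*exp(-z - 3)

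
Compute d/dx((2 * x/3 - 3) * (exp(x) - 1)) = 2*x*exp(x)/3 - 7*exp(x)/3 - 2/3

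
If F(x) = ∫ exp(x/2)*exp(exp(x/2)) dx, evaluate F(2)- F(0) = -2*E + 2*exp(E)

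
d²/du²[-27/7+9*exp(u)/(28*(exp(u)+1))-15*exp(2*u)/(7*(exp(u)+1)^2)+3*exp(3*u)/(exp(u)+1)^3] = (-141*exp(4*u) + 627*exp(3*u) - 231*exp(2*u) + 9*exp(u))/(28*exp(5*u) + 140*exp(4*u) + 280*exp(3*u) + 280*exp(2*u) + 140*exp(u) + 28)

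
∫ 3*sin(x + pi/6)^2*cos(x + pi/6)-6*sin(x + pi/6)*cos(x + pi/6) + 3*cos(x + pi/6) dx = (sin(x + pi/6) - 1)^3 + C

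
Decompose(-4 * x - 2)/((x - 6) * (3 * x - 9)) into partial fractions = 14/(9*(x - 3)) - 26/(9*(x - 6))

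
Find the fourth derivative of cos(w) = cos(w)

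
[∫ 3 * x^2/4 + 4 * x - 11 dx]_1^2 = -13/4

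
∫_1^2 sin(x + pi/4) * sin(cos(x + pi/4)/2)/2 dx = -cos(cos(pi/4 + 1)/2) + cos(cos(pi/4 + 2)/2)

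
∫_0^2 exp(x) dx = -1 + exp(2)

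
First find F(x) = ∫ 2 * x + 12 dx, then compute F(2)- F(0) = 28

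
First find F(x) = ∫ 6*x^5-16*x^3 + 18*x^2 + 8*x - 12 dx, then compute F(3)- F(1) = 572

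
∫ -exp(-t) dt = exp(-t) + C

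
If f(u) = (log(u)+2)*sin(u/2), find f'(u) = (u*log(u)*cos(u/2) + 2*u*cos(u/2) + 2*sin(u/2))/(2*u)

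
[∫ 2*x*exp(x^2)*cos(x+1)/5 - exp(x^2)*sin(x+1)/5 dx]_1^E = exp(exp(2))*cos(1 + E)/5 - E*cos(2)/5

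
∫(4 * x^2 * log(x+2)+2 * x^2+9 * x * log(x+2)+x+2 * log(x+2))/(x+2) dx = x*(2*x + 1)*log(x + 2) + C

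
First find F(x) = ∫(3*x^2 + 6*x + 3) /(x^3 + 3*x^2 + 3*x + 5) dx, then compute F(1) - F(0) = -log(5) + log(12)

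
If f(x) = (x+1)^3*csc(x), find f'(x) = (x + 1)^2*(-x*cos(x)/sin(x) + 3 - cos(x)/sin(x))/sin(x)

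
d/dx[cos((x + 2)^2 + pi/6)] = -2*(x + 2)*sin(x^2 + 4*x + pi/6 + 4)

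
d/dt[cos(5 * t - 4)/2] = -5*sin(5*t - 4)/2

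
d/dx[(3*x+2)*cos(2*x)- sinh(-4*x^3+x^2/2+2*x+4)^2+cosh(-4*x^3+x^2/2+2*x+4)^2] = -6*x*sin(2*x) - 4*sin(2*x) + 3*cos(2*x)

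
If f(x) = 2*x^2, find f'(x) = 4*x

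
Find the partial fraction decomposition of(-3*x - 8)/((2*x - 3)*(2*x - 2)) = -25/(2*(2*x - 3)) + 11/(2*(x - 1))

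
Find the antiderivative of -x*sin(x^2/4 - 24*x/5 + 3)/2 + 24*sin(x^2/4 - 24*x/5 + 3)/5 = cos(x^2/4 - 24*x/5 + 3) + C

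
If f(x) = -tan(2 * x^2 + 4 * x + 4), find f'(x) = -4*x*tan(2*x^2 + 4*x + 4)^2 - 4*x - 4*tan(2*x^2 + 4*x + 4)^2 - 4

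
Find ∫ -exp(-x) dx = exp(-x) + C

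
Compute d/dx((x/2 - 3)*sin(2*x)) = x*cos(2*x) + sin(2*x)/2 - 6*cos(2*x)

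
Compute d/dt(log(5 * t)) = 1/t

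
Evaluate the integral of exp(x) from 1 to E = -E + exp(E)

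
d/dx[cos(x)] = -sin(x)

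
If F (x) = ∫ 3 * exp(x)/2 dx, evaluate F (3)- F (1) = -3*E/2 + 3*exp(3)/2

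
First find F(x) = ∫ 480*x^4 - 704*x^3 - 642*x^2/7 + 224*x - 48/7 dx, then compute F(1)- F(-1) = 820/7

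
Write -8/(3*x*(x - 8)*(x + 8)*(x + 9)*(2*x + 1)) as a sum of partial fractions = -128/(13005*(2*x + 1)) - 8/(7803*(x + 9)) + 1/(720*(x + 8)) - 1/(13872*(x - 8)) + 1/(216*x)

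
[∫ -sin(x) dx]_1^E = cos(E) - cos(1)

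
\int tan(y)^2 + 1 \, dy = tan(y) + C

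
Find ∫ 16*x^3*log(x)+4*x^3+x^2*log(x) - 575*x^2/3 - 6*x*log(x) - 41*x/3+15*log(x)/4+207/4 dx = (x*log(x) - 16)*(48*x^3 + 4*x^2 - 36*x + 45)/12 + C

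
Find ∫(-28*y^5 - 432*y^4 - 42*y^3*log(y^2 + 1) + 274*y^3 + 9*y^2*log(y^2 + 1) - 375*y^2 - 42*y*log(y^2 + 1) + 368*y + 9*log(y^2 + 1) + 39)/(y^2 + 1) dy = -(y - 1)*(7*y + 4)*(y^2 + 21*y + 3*log(y^2 + 1) - 15) + C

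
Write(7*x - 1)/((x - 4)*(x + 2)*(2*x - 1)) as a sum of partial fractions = -2/(7*(2*x - 1)) - 1/(2*(x + 2)) + 9/(14*(x - 4))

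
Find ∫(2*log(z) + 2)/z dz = (log(z) + 1)^2 + C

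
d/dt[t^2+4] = 2*t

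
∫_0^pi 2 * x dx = pi^2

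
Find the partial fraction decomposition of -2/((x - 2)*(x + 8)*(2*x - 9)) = -8/(125*(2*x - 9)) - 1/(125*(x + 8)) + 1/(25*(x - 2))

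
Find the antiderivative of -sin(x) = cos(x) + C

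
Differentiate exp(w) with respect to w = exp(w)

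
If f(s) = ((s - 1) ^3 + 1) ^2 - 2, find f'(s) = 6*s^5 - 30*s^4 + 60*s^3 - 54*s^2 + 18*s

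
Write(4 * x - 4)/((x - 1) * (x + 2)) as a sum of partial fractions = 4/(x + 2)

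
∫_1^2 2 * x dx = 3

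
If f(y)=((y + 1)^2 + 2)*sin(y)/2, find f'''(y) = -y^2*cos(y)/2 - 3*y*sin(y) - y*cos(y) - 3*sin(y) + 3*cos(y)/2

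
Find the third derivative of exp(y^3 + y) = 27*y^6*exp(y^3 + y) + 27*y^4*exp(y^3 + y) + 54*y^3*exp(y^3 + y) + 9*y^2*exp(y^3 + y) + 18*y*exp(y^3 + y) + 7*exp(y^3 + y)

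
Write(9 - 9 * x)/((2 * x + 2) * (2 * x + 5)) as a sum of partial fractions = -21/(2*(2*x + 5)) + 3/(x + 1)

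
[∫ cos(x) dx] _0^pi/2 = 1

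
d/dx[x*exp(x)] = x*exp(x) + exp(x)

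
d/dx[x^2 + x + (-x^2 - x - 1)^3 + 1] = -6*x^5 - 15*x^4 - 24*x^3 - 21*x^2 - 10*x - 2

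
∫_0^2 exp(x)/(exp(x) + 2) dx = -log(3) + log(2 + exp(2))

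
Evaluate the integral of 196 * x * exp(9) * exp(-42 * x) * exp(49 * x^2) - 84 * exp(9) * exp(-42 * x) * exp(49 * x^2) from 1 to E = -2*exp(16) + 2*exp((-3 + 7*E)^2)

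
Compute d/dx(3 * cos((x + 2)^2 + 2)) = -6*(x + 2)*sin(x^2 + 4*x + 6)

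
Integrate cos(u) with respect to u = sin(u) + C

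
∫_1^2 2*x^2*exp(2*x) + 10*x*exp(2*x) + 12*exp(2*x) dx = -9*exp(2) + 16*exp(4)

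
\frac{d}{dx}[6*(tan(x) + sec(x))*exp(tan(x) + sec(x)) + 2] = 6*(sqrt(2)*sin(x)*sin(x + pi/4) + sin(x) + sqrt(2)*sin(x + pi/4) + 1)*exp(1/cos(x))*exp(tan(x))/cos(x)^3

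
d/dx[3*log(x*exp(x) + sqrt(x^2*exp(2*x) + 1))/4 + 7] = (3*x^2*exp(2*x) + 3*x*sqrt(x^2*exp(2*x) + 1)*exp(x) + 3*x*exp(2*x) + 3*sqrt(x^2*exp(2*x) + 1)*exp(x))/(4*x^2*exp(2*x) + 4*x*sqrt(x^2*exp(2*x) + 1)*exp(x) + 4)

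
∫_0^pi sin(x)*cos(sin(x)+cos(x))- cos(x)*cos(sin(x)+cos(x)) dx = 2*sin(1)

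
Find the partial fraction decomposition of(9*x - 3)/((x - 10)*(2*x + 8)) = 39/(28*(x + 4)) + 87/(28*(x - 10))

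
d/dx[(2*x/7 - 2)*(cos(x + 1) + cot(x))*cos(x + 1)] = -2*x*sin(x + 1)/(7*tan(x)) - 2*x*sin(2*x + 2)/7 - 2*x*cos(x + 1)/(7*sin(x)^2) + 2*sin(x + 1)/tan(x) + 2*sin(2*x + 2) + 2*cos(x + 1)/(7*tan(x)) + cos(2*x + 2)/7 + 1/7 + 2*cos(x + 1)/sin(x)^2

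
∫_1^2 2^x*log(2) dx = 2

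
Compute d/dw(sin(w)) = cos(w)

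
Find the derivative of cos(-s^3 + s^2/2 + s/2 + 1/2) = (3*s^2 - s - 1/2)*sin(-s^3 + s^2/2 + s/2 + 1/2)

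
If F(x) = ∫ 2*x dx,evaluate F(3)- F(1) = 8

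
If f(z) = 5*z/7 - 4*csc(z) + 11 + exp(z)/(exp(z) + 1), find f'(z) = (28*exp(2*z)*cot(z)*csc(z) + 5*exp(2*z) + 56*exp(z)*cot(z)*csc(z) + 17*exp(z) + 28*cot(z)*csc(z) + 5)/(7*exp(2*z) + 14*exp(z) + 7)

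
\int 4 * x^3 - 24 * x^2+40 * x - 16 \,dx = x^4 - 8*x^3 + 20*x^2 - 16*x + C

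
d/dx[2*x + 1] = 2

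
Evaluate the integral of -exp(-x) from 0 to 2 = -1 + exp(-2)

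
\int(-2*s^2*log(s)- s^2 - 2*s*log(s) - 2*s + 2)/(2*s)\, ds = (-s^2 - 2*s + 2)*log(s)/2 + C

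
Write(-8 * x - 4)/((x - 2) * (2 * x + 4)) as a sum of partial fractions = -3/(2*(x + 2)) - 5/(2*(x - 2))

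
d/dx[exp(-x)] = -exp(-x)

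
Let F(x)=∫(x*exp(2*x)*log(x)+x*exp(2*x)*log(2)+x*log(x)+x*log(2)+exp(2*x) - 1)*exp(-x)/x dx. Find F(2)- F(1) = -(E - exp(-1))*log(2) + (-exp(-2) + exp(2))*log(4)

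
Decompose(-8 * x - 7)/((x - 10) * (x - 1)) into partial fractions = 5/(3*(x - 1)) - 29/(3*(x - 10))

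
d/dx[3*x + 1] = 3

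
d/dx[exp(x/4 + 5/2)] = exp(x/4 + 5/2)/4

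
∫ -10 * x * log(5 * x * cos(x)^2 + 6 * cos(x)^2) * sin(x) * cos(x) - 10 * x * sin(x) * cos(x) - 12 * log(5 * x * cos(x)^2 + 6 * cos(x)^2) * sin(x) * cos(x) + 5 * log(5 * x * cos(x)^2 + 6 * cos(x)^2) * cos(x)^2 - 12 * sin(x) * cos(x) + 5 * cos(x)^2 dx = (5*x + 6)*log((5*x + 6)*cos(x)^2)*cos(x)^2 + C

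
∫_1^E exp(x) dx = -E + exp(E)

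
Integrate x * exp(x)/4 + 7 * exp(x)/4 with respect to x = (x + 6)*exp(x)/4 + C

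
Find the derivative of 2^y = 2^y*log(2)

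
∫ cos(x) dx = sin(x) + C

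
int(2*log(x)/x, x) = log(x)^2 + C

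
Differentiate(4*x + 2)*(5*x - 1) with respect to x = 40*x + 6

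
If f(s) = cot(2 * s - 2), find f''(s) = 8*cos(2*s - 2)/sin(2*s - 2)^3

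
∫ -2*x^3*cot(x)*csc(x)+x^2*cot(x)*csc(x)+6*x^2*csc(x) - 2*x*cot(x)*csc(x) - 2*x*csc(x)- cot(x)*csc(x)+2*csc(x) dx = (2*x^3 - x^2 + 2*x + 1)*csc(x) + C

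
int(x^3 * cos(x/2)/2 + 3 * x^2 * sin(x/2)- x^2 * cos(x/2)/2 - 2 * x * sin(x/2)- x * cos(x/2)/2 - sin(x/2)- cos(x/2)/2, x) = (x^3 - x^2 - x - 1)*sin(x/2) + C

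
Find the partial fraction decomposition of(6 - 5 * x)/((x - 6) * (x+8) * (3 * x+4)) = -57/(220*(3*x + 4)) + 23/(140*(x + 8)) - 6/(77*(x - 6))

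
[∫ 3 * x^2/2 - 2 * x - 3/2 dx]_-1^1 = -2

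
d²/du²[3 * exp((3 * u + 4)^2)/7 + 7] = 972*u^2*exp(9*u^2 + 24*u + 16)/7 + 2592*u*exp(9*u^2 + 24*u + 16)/7 + 1782*exp(9*u^2 + 24*u + 16)/7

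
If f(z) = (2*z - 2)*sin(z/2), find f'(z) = z*cos(z/2) + 2*sin(z/2) - cos(z/2)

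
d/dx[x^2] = 2*x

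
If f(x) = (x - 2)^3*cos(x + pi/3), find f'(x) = (x - 2)^2*(-x*sin(x + pi/3) + 2*sin(x + pi/3) + 3*cos(x + pi/3))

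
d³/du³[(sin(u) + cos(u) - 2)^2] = -8*cos(2*u) + 4*sqrt(2)*cos(u + pi/4)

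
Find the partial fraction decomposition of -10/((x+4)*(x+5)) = 10/(x + 5) - 10/(x + 4)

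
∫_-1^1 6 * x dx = 0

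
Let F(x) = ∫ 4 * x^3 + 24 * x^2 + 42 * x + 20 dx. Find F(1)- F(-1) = 56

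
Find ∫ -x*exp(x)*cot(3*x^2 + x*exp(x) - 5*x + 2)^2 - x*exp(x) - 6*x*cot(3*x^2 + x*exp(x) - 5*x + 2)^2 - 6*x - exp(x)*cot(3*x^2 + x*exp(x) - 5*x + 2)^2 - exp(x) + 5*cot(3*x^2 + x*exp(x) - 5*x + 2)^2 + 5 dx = cot(3*x^2 + x*exp(x) - 5*x + 2) + C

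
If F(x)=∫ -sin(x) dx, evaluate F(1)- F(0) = -1 + cos(1)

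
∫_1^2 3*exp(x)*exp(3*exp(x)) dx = -exp(3*E) + exp(3*exp(2))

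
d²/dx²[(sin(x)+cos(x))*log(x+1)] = (-sqrt(2)*x^2*log(x + 1)*sin(x + pi/4) - 2*sqrt(2)*x*log(x + 1)*sin(x + pi/4) + 2*sqrt(2)*x*cos(x + pi/4) - sqrt(2)*log(x + 1)*sin(x + pi/4) - 3*sin(x) + cos(x))/(x^2 + 2*x + 1)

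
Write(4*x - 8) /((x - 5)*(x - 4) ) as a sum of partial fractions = -8/(x - 4) + 12/(x - 5)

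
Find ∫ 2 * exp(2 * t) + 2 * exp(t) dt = (exp(t) + 2)*exp(t) + C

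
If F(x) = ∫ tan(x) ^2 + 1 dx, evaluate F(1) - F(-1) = 2*tan(1)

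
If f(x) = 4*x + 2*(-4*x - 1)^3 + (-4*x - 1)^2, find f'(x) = -384*x^2 - 160*x - 12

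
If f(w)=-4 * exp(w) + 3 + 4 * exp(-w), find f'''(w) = (-4*exp(2*w) - 4)*exp(-w)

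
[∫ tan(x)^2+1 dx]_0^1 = tan(1)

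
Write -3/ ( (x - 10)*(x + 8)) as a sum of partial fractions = 1/(6*(x + 8)) - 1/(6*(x - 10))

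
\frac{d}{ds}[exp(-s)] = -exp(-s)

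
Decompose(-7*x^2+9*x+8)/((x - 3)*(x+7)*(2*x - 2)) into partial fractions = -199/(80*(x + 7)) - 5/(16*(x - 1)) - 7/(10*(x - 3))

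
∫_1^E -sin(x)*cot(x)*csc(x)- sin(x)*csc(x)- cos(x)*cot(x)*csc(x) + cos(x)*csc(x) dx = 1/tan(E) - 1/tan(1)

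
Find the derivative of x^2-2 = 2*x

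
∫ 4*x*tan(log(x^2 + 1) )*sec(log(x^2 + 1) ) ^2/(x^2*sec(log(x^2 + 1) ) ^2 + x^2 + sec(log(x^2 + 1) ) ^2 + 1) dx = log(sec(log(x^2 + 1))^2 + 1) + C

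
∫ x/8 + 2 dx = x^2/16 + 2*x + C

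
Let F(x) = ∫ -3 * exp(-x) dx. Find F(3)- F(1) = -3*exp(-1) + 3*exp(-3)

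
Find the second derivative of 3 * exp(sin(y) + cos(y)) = 3*(-sin(2*y) - sqrt(2)*sin(y + pi/4) + 1)*exp(sin(y))*exp(cos(y))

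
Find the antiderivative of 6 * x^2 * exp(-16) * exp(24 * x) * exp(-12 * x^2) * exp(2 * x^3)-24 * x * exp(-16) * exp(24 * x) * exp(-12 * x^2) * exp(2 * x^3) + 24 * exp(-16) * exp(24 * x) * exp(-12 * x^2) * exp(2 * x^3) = exp(2*(x - 2)^3) + C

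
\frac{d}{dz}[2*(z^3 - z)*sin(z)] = 2*z^3*cos(z) + 6*z^2*sin(z) - 2*z*cos(z) - 2*sin(z)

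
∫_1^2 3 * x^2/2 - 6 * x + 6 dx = 1/2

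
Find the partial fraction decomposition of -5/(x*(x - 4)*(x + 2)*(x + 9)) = 5/(819*(x + 9)) - 5/(84*(x + 2)) - 5/(312*(x - 4)) + 5/(72*x)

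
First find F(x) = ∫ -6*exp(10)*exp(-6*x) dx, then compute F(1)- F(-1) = -exp(16) + exp(4)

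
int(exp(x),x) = exp(x) + C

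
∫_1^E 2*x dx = -1 + exp(2)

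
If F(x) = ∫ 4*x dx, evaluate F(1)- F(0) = 2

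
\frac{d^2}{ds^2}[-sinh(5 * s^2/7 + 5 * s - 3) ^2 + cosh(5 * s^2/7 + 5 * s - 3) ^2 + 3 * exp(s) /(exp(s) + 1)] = (-3*exp(2*s) + 3*exp(s))/(exp(3*s) + 3*exp(2*s) + 3*exp(s) + 1)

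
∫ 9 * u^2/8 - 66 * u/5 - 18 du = 3*u^3/8 - 33*u^2/5 - 18*u + C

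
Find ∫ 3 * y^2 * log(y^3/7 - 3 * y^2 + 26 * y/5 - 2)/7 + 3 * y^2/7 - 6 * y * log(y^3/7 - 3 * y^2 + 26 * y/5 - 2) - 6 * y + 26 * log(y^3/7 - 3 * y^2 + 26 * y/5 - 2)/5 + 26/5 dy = (5*y^3 - 105*y^2 + 182*y - 70)*log(y^3/7 - 3*y^2 + 26*y/5 - 2)/35 + C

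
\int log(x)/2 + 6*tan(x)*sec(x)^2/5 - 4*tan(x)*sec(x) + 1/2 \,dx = x*log(x)/2 - 4/cos(x) + 3/(5*cos(x)^2) + C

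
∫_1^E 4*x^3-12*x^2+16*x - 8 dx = -1 + (1 + (-1 + E)^2)^2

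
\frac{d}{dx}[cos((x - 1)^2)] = 2*(1 - x)*sin(x^2 - 2*x + 1)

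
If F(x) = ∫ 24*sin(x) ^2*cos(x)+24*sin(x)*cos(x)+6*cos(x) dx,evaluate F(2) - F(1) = -(1 + 2*sin(1))^3 + (1 + 2*sin(2))^3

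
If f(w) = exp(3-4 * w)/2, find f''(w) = 8*exp(3 - 4*w)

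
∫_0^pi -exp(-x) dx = -1 + exp(-pi)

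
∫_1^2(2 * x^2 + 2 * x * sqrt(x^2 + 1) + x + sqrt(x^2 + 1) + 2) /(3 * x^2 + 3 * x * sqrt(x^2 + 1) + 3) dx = -log(1 + sqrt(2))/3 + log(2 + sqrt(5))/3 + 2/3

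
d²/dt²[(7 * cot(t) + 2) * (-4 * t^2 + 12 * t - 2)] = -56*t^2*cot(t)^3 - 56*t^2*cot(t) + 168*t*cot(t)^3 + 112*t*cot(t)^2 + 168*t*cot(t) + 112*t - 28*cot(t)^3 - 168*cot(t)^2 - 84*cot(t) - 184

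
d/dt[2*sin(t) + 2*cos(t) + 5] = -2*sin(t) + 2*cos(t)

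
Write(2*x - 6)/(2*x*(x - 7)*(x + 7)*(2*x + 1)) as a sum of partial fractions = -28/(195*(2*x + 1)) + 5/(637*(x + 7)) + 2/(735*(x - 7)) + 3/(49*x)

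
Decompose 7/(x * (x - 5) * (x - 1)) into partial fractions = -7/(4*(x - 1)) + 7/(20*(x - 5)) + 7/(5*x)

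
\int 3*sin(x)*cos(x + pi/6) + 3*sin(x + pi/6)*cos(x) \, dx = 3*sin(x)*sin(x + pi/6) + C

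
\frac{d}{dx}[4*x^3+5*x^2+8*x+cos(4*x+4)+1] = 12*x^2 + 10*x - 4*sin(4*x + 4) + 8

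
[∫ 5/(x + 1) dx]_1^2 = -5*log(2) + 5*log(3)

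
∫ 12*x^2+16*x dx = 4*x^3 + 8*x^2 + C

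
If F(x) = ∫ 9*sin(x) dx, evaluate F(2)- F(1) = -9*cos(2) + 9*cos(1)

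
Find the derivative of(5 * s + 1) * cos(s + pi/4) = -5*s*sin(s + pi/4) - sin(s + pi/4) + 5*cos(s + pi/4)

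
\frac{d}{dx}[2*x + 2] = 2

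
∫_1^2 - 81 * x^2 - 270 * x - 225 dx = -819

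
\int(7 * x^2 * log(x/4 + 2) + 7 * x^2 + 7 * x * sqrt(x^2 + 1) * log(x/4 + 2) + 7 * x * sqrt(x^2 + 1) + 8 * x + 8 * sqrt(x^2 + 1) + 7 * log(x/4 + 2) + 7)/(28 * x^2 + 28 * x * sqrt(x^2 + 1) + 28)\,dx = (x + 8)*log(x/4 + 2)/4 + 2*log(x + sqrt(x^2 + 1))/7 + C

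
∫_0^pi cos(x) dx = 0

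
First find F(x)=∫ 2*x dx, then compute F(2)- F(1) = 3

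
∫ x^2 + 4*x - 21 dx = x^3/3 + 2*x^2 - 21*x + C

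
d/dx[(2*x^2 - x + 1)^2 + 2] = 16*x^3 - 12*x^2 + 10*x - 2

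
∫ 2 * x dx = x^2 + C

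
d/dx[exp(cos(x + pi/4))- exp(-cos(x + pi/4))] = (-exp(2*cos(x + pi/4))*sin(x + pi/4) - sin(x + pi/4))*exp(-cos(x + pi/4))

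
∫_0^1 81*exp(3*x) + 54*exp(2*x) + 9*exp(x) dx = -64 + (1 + 3*E)^3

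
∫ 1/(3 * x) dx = log(2*x)/3 + C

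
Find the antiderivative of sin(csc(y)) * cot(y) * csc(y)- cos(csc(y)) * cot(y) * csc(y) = sqrt(2)*sin(pi/4 + 1/sin(y)) + C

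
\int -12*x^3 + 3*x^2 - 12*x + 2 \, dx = -3*x^4 + x^3 - 6*x^2 + 2*x + C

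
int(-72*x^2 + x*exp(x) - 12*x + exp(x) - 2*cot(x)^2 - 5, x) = -24*x^3 - 6*x^2 + x*exp(x) - 3*x + 2/tan(x) + C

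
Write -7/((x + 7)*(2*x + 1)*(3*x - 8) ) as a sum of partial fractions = -63/(551*(3*x - 8)) + 28/(247*(2*x + 1)) - 7/(377*(x + 7))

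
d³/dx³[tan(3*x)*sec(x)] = (162*(-1 + cos(3*x)^(-2))^2 + 54*sin(x)*sin(3*x)/(cos(x)*cos(3*x)^3) - sin(x)*tan(3*x)/cos(x) + 6*sin(x)*tan(3*x)/cos(x)^3 - 162 + 207/cos(3*x)^2 + 18/(cos(x)^2*cos(3*x)^2))/cos(x)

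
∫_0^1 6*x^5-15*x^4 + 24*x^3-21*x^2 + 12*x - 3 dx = 0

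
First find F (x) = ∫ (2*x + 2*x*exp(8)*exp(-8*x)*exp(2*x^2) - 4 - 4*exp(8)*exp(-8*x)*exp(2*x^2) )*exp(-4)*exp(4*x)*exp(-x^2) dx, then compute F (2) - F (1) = -E + exp(-1)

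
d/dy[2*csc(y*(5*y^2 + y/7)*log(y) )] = -2*y*(15*y*log(y) + 5*y + 2*log(y)/7 + 1/7)*cos(y^2*(5*y + 1/7)*log(y))/sin(y^2*(5*y + 1/7)*log(y))^2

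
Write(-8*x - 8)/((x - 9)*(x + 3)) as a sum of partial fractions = -4/(3*(x + 3)) - 20/(3*(x - 9))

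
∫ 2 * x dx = x^2 + C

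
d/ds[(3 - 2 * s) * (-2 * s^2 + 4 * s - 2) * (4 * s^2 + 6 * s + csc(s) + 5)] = 80*s^4 - 4*s^3*cot(s)*csc(s) - 128*s^3 + 14*s^2*cot(s)*csc(s) + 12*s^2*csc(s) - 16*s*cot(s)*csc(s) - 28*s*csc(s) + 4*s + 6*cot(s)*csc(s) + 16*csc(s) + 44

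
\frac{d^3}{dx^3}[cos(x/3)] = sin(x/3)/27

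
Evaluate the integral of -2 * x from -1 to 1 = 0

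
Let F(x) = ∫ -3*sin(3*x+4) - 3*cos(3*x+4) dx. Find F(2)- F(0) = cos(10) + sin(4) - sin(10) - cos(4)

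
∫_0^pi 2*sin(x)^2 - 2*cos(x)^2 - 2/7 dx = -2*pi/7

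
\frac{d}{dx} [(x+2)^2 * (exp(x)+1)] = x^2*exp(x) + 6*x*exp(x) + 2*x + 8*exp(x) + 4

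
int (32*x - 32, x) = 16*x^2 - 32*x + C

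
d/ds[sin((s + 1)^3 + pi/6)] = 3*s^2*cos(s^3 + 3*s^2 + 3*s + pi/6 + 1) + 6*s*cos(s^3 + 3*s^2 + 3*s + pi/6 + 1) + 3*cos(s^3 + 3*s^2 + 3*s + pi/6 + 1)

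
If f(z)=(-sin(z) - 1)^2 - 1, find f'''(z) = -2*(4*sin(z) + 1)*cos(z)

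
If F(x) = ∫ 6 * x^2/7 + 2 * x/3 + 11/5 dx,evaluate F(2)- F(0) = 842/105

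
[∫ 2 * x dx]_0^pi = pi^2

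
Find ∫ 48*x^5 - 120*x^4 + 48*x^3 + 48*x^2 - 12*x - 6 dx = 8*x^6 - 24*x^5 + 12*x^4 + 16*x^3 - 6*x^2 - 6*x + C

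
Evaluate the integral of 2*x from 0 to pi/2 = pi^2/4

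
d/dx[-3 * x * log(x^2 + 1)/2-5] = (-3*x^2*log(x^2 + 1) - 6*x^2 - 3*log(x^2 + 1))/(2*x^2 + 2)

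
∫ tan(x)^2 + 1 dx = tan(x) + C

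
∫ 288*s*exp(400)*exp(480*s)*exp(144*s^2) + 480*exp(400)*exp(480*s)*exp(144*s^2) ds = exp(16*(3*s + 5)^2) + C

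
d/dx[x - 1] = 1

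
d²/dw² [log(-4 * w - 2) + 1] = -4/(4*w^2 + 4*w + 1)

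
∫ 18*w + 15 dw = 9*w^2 + 15*w + C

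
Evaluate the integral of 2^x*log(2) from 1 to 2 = 2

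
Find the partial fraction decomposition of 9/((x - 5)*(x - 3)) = -9/(2*(x - 3)) + 9/(2*(x - 5))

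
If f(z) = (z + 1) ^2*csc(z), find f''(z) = (-z^2 + 2*z^2/sin(z)^2 - 2*z - 4*z*cos(z)/sin(z) + 4*z/sin(z)^2 + 1 - 4*cos(z)/sin(z) + 2/sin(z)^2)/sin(z)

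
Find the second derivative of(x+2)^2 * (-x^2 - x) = -12*x^2 - 30*x - 16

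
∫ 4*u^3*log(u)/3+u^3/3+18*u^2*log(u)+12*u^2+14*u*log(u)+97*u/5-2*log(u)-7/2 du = u*(60*u^2 + 186*u + 10*(u^3 + 18*u^2 + 21*u - 6)*log(u) - 45)/30 + C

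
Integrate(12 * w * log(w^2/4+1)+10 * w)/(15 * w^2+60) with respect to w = (3*log(w^2/4 + 1) + 5)*log(w^2/4 + 1)/15 + C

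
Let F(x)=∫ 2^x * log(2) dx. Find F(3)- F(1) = 6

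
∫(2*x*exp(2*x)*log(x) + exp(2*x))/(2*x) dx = exp(2*x)*log(x)/2 + C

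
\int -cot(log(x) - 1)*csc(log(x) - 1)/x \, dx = csc(log(x) - 1) + C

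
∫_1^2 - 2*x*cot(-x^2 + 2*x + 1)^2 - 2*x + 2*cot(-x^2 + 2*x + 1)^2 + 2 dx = -cot(1) + cot(2)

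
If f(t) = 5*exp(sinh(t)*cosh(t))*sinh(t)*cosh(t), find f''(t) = 5*(3*(cosh(2*t) - 1)^2*sinh(2*t)/8 + 3*(cosh(2*t) - 1)^2 + (cosh(2*t) + 1)^2*sinh(2*t)/8 + 3*sinh(2*t)/2 + sinh(4*t)/4 + 6*cosh(2*t) - 4)*exp(sinh(2*t)/2)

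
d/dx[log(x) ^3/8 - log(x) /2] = (3*log(x)^2 - 4)/(8*x)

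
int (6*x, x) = 3*x^2 + C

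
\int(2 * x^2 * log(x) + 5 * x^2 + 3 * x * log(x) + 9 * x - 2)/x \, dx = (log(x) + 2)*(x^2 + 3*x - 2) + C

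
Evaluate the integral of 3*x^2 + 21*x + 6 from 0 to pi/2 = -10 + (pi/4 + 5)*(pi/2 + 2 + pi^2/2)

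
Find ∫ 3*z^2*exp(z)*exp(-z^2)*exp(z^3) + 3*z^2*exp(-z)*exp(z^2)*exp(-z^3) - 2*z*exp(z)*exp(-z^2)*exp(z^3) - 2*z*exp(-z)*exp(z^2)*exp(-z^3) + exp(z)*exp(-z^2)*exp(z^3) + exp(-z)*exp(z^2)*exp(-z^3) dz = 2*sinh(z*(z^2 - z + 1)) + C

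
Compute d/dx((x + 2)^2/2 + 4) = x + 2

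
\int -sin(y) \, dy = cos(y) + C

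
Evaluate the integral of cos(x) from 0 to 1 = sin(1)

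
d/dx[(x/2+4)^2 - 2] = x/2 + 4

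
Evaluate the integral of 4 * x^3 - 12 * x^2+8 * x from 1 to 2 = -1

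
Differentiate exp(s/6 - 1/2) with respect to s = exp(s/6 - 1/2)/6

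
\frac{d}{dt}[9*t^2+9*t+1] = 18*t + 9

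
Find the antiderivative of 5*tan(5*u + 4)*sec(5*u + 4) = sec(5*u + 4) + C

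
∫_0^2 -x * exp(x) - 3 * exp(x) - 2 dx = -4*exp(2) - 2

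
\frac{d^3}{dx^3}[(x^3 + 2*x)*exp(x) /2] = x^3*exp(x)/2 + 9*x^2*exp(x)/2 + 10*x*exp(x) + 6*exp(x)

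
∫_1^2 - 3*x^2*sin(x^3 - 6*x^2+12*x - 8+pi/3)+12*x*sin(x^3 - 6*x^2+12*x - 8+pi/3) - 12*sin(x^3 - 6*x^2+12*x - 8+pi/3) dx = 1/2 - sin(pi/6 + 1)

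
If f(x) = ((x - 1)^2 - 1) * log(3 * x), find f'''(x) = (2*x + 2)/x^2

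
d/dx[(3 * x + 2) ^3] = 81*x^2 + 108*x + 36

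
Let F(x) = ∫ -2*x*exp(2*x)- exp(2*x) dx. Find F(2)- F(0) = -2*exp(4)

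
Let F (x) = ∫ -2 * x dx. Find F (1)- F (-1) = 0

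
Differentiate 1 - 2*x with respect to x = -2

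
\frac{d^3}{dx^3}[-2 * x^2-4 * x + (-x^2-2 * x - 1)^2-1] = 24*x + 24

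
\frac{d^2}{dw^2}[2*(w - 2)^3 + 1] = 12*w - 24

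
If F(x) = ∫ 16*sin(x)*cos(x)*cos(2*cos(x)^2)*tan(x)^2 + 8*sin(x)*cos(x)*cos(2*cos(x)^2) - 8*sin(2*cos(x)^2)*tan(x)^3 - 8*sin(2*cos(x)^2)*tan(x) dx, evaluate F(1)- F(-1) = 0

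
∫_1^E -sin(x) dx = cos(E) - cos(1)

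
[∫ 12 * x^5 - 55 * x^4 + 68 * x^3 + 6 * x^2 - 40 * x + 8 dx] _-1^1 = -2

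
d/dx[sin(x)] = cos(x)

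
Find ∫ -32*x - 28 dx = -16*x^2 - 28*x + C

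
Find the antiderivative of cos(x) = sin(x) + C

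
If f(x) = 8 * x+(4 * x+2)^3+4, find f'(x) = 192*x^2 + 192*x + 56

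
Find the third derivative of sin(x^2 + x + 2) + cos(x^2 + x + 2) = 8*x^3*sin(x^2 + x + 2) - 8*x^3*cos(x^2 + x + 2) + 12*x^2*sin(x^2 + x + 2) - 12*x^2*cos(x^2 + x + 2) - 6*x*sin(x^2 + x + 2) - 18*x*cos(x^2 + x + 2) - 5*sin(x^2 + x + 2) - 7*cos(x^2 + x + 2)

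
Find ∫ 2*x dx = x^2 + C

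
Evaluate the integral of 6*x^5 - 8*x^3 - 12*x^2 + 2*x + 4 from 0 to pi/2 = -4 + (-2 - pi/2 + pi^3/8)^2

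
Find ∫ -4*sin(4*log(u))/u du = cos(4*log(u)) + C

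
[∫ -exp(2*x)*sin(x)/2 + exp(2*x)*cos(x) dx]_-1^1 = (-exp(-2) + exp(2))*cos(1)/2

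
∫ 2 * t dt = t^2 + C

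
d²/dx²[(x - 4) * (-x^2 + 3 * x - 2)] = 14 - 6*x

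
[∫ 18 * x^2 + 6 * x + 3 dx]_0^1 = 12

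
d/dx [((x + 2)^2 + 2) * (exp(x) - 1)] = x^2*exp(x) + 6*x*exp(x) - 2*x + 10*exp(x) - 4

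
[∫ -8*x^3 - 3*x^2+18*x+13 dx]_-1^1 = 24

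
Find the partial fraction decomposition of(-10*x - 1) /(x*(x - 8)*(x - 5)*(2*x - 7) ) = -32/(21*(2*x - 7)) + 17/(15*(x - 5)) - 3/(8*(x - 8)) + 1/(280*x)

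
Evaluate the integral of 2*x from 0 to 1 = 1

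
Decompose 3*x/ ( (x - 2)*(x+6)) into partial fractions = 9/(4*(x + 6)) + 3/(4*(x - 2))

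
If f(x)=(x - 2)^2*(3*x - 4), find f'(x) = 9*x^2 - 32*x + 28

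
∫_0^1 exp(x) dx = -1 + E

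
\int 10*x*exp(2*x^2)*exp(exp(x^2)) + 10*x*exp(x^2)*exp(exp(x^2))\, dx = 5*exp(x^2 + exp(x^2)) + C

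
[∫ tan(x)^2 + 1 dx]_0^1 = tan(1)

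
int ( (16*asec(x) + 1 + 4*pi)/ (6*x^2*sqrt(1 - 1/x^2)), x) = (4*asec(x) + pi)^2/12 + asec(x)/6 + C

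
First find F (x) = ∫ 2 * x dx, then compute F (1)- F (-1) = 0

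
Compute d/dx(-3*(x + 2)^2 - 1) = -6*x - 12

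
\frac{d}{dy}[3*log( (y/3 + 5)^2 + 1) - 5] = (6*y + 90)/(y^2 + 30*y + 234)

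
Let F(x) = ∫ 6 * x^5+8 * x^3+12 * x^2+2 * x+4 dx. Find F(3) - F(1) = 1008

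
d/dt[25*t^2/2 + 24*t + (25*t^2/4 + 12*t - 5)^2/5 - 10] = 125*t^3/4 + 90*t^2 + 288*t/5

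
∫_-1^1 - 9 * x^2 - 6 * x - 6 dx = -18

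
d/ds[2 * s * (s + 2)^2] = 6*s^2 + 16*s + 8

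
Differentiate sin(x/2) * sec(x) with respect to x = sin(x/2)*tan(x)*sec(x) + cos(x/2)*sec(x)/2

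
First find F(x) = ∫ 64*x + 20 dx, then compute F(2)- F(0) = 168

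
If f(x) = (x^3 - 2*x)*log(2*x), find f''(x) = (6*x^2*log(x) + 6*x^2*log(2) + 5*x^2 - 2)/x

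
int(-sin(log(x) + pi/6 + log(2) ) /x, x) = cos(log(2*x) + pi/6) + C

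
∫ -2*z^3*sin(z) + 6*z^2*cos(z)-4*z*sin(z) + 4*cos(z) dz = 2*z*(z^2 + 2)*cos(z) + C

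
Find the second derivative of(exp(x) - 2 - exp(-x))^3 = (9*exp(6*x) - 24*exp(5*x) + 9*exp(4*x) - 9*exp(2*x) - 24*exp(x) - 9)*exp(-3*x)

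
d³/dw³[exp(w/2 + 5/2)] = exp(w/2 + 5/2)/8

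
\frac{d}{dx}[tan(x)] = cos(x)^(-2)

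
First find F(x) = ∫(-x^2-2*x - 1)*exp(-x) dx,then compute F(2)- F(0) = -5 + 17*exp(-2)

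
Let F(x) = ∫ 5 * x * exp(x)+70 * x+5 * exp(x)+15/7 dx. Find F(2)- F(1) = -5*E + 10*exp(2) + 750/7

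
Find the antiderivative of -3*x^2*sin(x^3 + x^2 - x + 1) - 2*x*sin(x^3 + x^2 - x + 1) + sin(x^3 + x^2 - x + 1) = cos(x^3 + x^2 - x + 1) + C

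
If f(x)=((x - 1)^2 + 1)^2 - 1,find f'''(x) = 24*x - 24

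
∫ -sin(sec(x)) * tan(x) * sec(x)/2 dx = cos(sec(x))/2 + C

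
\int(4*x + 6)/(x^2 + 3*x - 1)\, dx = 2*log(x^2 + 3*x - 1) + C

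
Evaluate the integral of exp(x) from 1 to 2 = -E + exp(2)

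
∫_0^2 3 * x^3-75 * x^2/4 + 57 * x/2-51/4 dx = -13/2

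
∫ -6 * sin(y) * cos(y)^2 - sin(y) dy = (cos(2*y) + 2)*cos(y) + C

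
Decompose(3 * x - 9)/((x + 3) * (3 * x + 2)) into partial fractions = -33/(7*(3*x + 2)) + 18/(7*(x + 3))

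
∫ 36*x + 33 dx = 18*x^2 + 33*x + C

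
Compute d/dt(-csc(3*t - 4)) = 3*cot(3*t - 4)*csc(3*t - 4)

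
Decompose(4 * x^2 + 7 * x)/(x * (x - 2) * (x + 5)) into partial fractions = 13/(7*(x + 5)) + 15/(7*(x - 2))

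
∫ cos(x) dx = sin(x) + C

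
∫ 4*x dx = 2*x^2 + C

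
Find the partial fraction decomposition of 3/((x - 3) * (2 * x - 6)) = 3/(2*(x - 3)^2)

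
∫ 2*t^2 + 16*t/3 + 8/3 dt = 2*t^3/3 + 8*t^2/3 + 8*t/3 + C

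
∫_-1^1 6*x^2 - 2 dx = 0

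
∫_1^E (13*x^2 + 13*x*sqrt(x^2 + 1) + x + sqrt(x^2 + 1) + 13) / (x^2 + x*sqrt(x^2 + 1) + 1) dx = -13 - log(1 + sqrt(2)) + log(E + sqrt(1 + exp(2))) + 13*E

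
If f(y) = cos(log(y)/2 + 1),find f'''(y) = (-7*sin(log(y)/2 + 1) + 6*cos(log(y)/2 + 1))/(8*y^3)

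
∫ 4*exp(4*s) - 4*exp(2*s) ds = (exp(2*s) - 1)^2 + C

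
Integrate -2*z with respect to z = -z^2 + C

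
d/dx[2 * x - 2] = 2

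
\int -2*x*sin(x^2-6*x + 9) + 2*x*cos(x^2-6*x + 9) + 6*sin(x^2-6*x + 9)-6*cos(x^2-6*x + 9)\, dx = sin((x - 3)^2) + cos((x - 3)^2) + C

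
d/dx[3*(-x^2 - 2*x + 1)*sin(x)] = -3*x^2*cos(x) - 6*x*sin(x) - 6*x*cos(x) - 6*sin(x) + 3*cos(x)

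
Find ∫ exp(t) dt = exp(t) + C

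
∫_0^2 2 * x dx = 4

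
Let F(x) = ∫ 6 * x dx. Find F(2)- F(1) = 9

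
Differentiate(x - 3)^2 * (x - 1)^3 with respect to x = 5*x^4 - 36*x^3 + 90*x^2 - 92*x + 33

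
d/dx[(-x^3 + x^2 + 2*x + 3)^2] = 6*x^5 - 10*x^4 - 12*x^3 - 6*x^2 + 20*x + 12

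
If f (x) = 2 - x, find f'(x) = -1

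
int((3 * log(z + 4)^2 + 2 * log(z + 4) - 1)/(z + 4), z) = (log(z + 4)^2 + log(z + 4) - 1)*log(z + 4) + C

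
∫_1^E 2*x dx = -1 + exp(2)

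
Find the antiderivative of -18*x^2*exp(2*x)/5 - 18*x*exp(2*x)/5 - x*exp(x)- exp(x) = x*(-9*x*exp(x) - 5)*exp(x)/5 + C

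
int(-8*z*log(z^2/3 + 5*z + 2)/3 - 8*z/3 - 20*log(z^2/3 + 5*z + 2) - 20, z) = -4*(z^2 + 15*z + 6)*log(z^2/3 + 5*z + 2)/3 + C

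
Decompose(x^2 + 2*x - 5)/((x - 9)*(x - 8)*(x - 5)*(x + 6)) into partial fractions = -19/(2310*(x + 6)) + 5/(22*(x - 5)) - 25/(14*(x - 8)) + 47/(30*(x - 9))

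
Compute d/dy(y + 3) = 1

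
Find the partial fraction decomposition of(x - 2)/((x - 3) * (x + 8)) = 10/(11*(x + 8)) + 1/(11*(x - 3))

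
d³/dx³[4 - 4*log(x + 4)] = -8/(x^3 + 12*x^2 + 48*x + 64)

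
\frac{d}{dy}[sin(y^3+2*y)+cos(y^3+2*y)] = -3*y^2*sin(y^3 + 2*y) + 3*y^2*cos(y^3 + 2*y) - 2*sin(y^3 + 2*y) + 2*cos(y^3 + 2*y)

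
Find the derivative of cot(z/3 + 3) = -1/(3*sin(z/3 + 3)^2)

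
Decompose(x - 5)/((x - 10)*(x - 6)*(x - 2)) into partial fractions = -3/(32*(x - 2)) - 1/(16*(x - 6)) + 5/(32*(x - 10))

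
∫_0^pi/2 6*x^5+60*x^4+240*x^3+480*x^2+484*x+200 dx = -72 + 2*(pi/2 + 2)^2 + (pi/2 + 2)^6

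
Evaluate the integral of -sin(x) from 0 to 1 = -1 + cos(1)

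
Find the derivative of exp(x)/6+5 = exp(x)/6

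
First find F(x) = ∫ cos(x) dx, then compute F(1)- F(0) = sin(1)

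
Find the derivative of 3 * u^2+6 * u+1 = 6*u + 6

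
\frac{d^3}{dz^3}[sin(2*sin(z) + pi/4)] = 12*sin(z)*sin(2*sin(z) + pi/4)*cos(z) - 8*cos(z)^3*cos(2*sin(z) + pi/4) - 2*cos(z)*cos(2*sin(z) + pi/4)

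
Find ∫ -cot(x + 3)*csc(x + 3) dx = csc(x + 3) + C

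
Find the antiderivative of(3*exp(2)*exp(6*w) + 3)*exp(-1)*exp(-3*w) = 2*sinh(3*w + 1) + C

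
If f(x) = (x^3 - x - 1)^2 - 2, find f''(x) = 30*x^4 - 24*x^2 - 12*x + 2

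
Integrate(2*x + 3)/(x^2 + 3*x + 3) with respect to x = log(x^2 + 3*x + 3) + C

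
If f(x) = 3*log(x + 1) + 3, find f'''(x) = 6/(x^3 + 3*x^2 + 3*x + 1)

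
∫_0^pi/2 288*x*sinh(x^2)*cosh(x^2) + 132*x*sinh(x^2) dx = -102 + 66*cosh(pi^2/4) + 36*cosh(pi^2/2)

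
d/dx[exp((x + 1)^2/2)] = x*exp(x^2/2 + x + 1/2) + exp(x^2/2 + x + 1/2)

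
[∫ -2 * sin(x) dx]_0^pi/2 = -2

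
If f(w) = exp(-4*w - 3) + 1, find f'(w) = -4*exp(-4*w - 3)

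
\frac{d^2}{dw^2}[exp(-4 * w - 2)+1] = 16*exp(-4*w - 2)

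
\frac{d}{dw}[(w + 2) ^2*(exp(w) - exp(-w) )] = (w^2*exp(2*w) + w^2 + 6*w*exp(2*w) + 2*w + 8*exp(2*w))*exp(-w)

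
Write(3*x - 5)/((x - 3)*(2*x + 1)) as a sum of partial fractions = 13/(7*(2*x + 1)) + 4/(7*(x - 3))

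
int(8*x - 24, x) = 4*x^2 - 24*x + C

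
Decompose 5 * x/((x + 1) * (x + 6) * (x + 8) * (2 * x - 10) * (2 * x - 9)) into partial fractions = -12/(385*(2*x - 9)) - 2/(455*(x + 8)) + 1/(154*(x + 6)) - 1/(924*(x + 1)) + 25/(1716*(x - 5))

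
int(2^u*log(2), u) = 2^u + C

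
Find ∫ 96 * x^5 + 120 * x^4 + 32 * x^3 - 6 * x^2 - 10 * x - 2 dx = 16*x^6 + 24*x^5 + 8*x^4 - 2*x^3 - 5*x^2 - 2*x + C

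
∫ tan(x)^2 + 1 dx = tan(x) + C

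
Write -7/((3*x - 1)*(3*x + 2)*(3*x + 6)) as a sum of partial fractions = 7/(12*(3*x + 2)) - 1/(3*(3*x - 1)) - 1/(12*(x + 2))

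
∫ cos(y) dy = sin(y) + C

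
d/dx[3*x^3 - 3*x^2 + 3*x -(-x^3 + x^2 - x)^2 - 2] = -6*x^5 + 10*x^4 - 12*x^3 + 15*x^2 - 8*x + 3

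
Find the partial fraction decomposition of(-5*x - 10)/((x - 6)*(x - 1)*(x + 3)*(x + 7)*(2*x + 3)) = -8/(495*(2*x + 3)) + 25/(4576*(x + 7)) - 5/(432*(x + 3)) + 3/(160*(x - 1)) - 8/(1755*(x - 6))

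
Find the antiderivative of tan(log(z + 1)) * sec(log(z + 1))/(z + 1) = sec(log(z + 1)) + C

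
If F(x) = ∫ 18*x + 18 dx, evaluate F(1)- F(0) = 27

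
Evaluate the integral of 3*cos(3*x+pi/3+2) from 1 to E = sin(pi/3 + 2 + 3*E) - sin(pi/3 + 5)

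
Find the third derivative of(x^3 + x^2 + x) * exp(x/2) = x^3*exp(x/2)/8 + 19*x^2*exp(x/2)/8 + 85*x*exp(x/2)/8 + 39*exp(x/2)/4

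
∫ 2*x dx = x^2 + C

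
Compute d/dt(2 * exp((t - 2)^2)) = 4*t*exp(t^2 - 4*t + 4) - 8*exp(t^2 - 4*t + 4)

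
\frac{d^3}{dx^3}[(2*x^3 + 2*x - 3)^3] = 4032*x^6 + 5040*x^4 - 4320*x^3 + 1440*x^2 - 1728*x + 372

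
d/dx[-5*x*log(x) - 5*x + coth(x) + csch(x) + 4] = -5*log(x) - 10 - cosh(x)/sinh(x)^2 - 1/sinh(x)^2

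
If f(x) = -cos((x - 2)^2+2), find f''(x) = 4*x^2*cos(x^2 - 4*x + 6) - 16*x*cos(x^2 - 4*x + 6) + 2*sin(x^2 - 4*x + 6) + 16*cos(x^2 - 4*x + 6)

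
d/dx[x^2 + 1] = 2*x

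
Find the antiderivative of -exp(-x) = exp(-x) + C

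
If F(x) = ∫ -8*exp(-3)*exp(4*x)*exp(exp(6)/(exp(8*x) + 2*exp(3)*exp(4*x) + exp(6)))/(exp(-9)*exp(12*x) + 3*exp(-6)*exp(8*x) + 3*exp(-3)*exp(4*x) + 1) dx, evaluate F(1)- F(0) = -exp(exp(6)/(1 + exp(3))^2) + exp(exp(-2)/(exp(-1) + 1)^2)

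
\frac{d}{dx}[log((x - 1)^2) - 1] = 2/(x - 1)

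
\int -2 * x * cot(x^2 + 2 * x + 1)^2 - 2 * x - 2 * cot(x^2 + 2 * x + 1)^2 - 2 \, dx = cot((x + 1)^2) + C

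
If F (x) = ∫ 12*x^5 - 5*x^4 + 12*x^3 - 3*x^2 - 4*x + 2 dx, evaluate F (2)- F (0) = 132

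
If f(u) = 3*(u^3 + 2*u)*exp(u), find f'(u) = 3*u^3*exp(u) + 9*u^2*exp(u) + 6*u*exp(u) + 6*exp(u)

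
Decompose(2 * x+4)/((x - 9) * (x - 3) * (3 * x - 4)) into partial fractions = 12/(23*(3*x - 4)) - 1/(3*(x - 3)) + 11/(69*(x - 9))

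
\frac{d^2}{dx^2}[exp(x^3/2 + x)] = 9*x^4*exp(x^3/2 + x)/4 + 3*x^2*exp(x^3/2 + x) + 3*x*exp(x^3/2 + x) + exp(x^3/2 + x)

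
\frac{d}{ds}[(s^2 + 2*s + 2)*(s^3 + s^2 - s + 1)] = 5*s^4 + 12*s^3 + 9*s^2 + 2*s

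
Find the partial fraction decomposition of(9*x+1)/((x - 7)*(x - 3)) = -7/(x - 3) + 16/(x - 7)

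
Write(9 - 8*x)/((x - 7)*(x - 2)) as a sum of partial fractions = 7/(5*(x - 2)) - 47/(5*(x - 7))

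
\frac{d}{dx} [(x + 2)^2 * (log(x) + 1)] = (2*x^2*log(x) + 3*x^2 + 4*x*log(x) + 8*x + 4)/x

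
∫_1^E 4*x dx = -2 + 2*exp(2)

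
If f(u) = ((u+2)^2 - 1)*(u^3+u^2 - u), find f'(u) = 5*u^4 + 20*u^3 + 18*u^2 - 2*u - 3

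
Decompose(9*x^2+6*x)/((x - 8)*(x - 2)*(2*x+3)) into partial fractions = 45/(133*(2*x + 3)) - 8/(7*(x - 2)) + 104/(19*(x - 8))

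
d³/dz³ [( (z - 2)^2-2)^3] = 120*z^3 - 720*z^2 + 1296*z - 672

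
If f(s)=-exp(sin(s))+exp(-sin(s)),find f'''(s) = (exp(2*sin(s))*sin(s) + 3*exp(2*sin(s)) + sin(s) - 3)*exp(-sin(s))*sin(s)*cos(s)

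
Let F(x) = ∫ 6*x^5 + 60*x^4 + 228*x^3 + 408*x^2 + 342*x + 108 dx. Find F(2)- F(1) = 2863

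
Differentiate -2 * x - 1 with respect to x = -2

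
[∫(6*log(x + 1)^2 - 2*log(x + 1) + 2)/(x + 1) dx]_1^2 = -2*log(2) - log(3)^2 - 2*log(2)^3 + log(2)^2 + 2*log(3) + 2*log(3)^3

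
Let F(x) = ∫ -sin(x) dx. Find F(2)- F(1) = -cos(1) + cos(2)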